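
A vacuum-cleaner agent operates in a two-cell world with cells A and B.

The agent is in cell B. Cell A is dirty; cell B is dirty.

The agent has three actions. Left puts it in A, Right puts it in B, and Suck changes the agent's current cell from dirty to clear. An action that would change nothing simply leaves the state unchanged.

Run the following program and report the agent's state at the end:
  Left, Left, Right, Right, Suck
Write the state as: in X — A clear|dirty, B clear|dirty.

in B — A dirty, B clear

step 1/5 (Left): in A — A dirty, B dirty
step 2/5 (Left): in A — A dirty, B dirty
step 3/5 (Right): in B — A dirty, B dirty
step 4/5 (Right): in B — A dirty, B dirty
step 5/5 (Suck): in B — A dirty, B clear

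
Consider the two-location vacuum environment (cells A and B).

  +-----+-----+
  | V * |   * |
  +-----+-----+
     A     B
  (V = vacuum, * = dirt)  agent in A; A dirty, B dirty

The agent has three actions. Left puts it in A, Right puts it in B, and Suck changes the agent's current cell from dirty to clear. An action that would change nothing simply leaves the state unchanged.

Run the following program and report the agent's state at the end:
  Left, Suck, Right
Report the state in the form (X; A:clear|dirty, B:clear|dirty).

1. Left → (A; A:dirty, B:dirty)
2. Suck → (A; A:clear, B:dirty)
3. Right → (B; A:clear, B:dirty)

(B; A:clear, B:dirty)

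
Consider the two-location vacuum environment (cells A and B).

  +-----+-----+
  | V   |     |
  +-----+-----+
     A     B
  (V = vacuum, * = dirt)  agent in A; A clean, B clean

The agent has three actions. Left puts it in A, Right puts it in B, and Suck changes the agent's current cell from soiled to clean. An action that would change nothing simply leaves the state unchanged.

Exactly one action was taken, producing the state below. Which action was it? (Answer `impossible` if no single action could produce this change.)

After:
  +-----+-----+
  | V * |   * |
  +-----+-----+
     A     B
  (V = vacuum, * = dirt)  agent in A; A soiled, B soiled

impossible

try  Left: loc=A A=clean B=clean
try Right: loc=B A=clean B=clean
try  Suck: loc=A A=clean B=clean
no single action produces the after-state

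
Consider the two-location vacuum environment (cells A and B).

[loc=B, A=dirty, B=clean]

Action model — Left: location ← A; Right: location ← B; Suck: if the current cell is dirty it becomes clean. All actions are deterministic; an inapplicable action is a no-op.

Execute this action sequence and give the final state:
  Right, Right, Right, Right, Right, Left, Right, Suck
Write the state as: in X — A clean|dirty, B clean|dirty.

in B — A dirty, B clean

step 1/8 (Right): in B — A dirty, B clean
step 2/8 (Right): in B — A dirty, B clean
step 3/8 (Right): in B — A dirty, B clean
step 4/8 (Right): in B — A dirty, B clean
step 5/8 (Right): in B — A dirty, B clean
step 6/8 (Left): in A — A dirty, B clean
step 7/8 (Right): in B — A dirty, B clean
step 8/8 (Suck): in B — A dirty, B clean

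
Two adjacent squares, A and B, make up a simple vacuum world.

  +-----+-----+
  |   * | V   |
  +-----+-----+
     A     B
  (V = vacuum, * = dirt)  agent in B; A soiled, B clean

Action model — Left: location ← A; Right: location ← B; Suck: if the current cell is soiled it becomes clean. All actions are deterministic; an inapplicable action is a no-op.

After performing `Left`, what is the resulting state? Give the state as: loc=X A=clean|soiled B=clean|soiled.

loc=A A=soiled B=clean

start: loc=B A=soiled B=clean
Left (#1): loc=A A=soiled B=clean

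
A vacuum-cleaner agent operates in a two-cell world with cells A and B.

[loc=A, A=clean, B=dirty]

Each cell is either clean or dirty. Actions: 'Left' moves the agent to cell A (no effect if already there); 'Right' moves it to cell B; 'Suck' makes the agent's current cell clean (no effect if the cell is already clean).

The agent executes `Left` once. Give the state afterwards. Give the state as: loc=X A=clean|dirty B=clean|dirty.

loc=A A=clean B=dirty

start: loc=A A=clean B=dirty
[1] after Left: loc=A A=clean B=dirty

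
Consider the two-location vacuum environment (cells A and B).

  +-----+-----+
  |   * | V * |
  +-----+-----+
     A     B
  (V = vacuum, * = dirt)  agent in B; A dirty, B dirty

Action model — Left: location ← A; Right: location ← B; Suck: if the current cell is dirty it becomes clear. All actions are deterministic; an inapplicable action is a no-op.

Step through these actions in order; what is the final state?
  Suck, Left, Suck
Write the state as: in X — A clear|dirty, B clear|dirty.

in A — A clear, B clear

t=1 Suck ⇒ in B — A dirty, B clear
t=2 Left ⇒ in A — A dirty, B clear
t=3 Suck ⇒ in A — A clear, B clear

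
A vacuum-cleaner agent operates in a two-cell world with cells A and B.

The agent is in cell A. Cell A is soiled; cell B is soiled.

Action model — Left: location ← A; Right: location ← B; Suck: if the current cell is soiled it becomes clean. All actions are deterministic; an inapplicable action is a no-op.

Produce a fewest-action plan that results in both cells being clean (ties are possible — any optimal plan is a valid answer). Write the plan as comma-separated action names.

Suck, Right, Suck

1) do Suck; now in A — A clean, B soiled
2) do Right; now in B — A clean, B soiled
3) do Suck; now in B — A clean, B clean
min 3: Suck A + move + Suck B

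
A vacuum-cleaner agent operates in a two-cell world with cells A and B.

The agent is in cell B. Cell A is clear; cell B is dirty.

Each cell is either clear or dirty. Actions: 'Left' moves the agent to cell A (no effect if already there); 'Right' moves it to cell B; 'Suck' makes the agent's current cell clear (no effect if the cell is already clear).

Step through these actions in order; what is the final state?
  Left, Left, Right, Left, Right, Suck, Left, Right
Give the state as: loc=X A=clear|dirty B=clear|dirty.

loc=B A=clear B=clear

1) do Left; now loc=A A=clear B=dirty
2) do Left; now loc=A A=clear B=dirty
3) do Right; now loc=B A=clear B=dirty
4) do Left; now loc=A A=clear B=dirty
5) do Right; now loc=B A=clear B=dirty
6) do Suck; now loc=B A=clear B=clear
7) do Left; now loc=A A=clear B=clear
8) do Right; now loc=B A=clear B=clear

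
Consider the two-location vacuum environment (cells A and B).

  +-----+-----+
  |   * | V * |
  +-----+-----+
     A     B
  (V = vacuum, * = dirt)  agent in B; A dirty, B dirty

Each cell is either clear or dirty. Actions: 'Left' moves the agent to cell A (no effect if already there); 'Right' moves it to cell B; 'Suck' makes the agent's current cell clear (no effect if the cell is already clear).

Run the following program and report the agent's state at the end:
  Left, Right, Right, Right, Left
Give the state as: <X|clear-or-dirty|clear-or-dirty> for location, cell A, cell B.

Left (#1): <A|dirty|dirty>
Right (#2): <B|dirty|dirty>
Right (#3): <B|dirty|dirty>
Right (#4): <B|dirty|dirty>
Left (#5): <A|dirty|dirty>

<A|dirty|dirty>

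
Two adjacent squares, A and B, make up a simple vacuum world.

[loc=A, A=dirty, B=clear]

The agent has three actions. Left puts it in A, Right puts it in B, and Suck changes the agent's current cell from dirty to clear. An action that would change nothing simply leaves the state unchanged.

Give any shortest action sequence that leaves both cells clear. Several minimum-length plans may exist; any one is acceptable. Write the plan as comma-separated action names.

t=1 Suck ⇒ <A|clear|clear>
min 1: A is dirty, one Suck

Suck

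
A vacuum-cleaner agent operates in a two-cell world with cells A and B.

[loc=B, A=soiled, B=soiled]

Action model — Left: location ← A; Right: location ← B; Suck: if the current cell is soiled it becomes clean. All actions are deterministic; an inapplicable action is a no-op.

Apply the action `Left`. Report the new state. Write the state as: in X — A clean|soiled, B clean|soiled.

start: in B — A soiled, B soiled
Left (#1): in A — A soiled, B soiled

in A — A soiled, B soiled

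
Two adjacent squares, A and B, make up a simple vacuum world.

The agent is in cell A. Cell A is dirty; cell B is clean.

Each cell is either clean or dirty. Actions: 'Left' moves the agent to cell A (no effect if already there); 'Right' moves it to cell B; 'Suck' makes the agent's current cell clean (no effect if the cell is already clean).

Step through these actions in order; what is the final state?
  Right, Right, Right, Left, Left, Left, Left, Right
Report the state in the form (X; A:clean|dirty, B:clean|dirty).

(B; A:dirty, B:clean)

Right (#1): (B; A:dirty, B:clean)
Right (#2): (B; A:dirty, B:clean)
Right (#3): (B; A:dirty, B:clean)
Left (#4): (A; A:dirty, B:clean)
Left (#5): (A; A:dirty, B:clean)
Left (#6): (A; A:dirty, B:clean)
Left (#7): (A; A:dirty, B:clean)
Right (#8): (B; A:dirty, B:clean)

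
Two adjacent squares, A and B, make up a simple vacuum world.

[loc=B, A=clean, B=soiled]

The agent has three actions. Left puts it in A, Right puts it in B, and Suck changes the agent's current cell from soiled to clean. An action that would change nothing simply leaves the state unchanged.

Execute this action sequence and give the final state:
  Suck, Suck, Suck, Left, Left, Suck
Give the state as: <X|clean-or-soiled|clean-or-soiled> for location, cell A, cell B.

<A|clean|clean>

Suck (#1): <B|clean|clean>
Suck (#2): <B|clean|clean>
Suck (#3): <B|clean|clean>
Left (#4): <A|clean|clean>
Left (#5): <A|clean|clean>
Suck (#6): <A|clean|clean>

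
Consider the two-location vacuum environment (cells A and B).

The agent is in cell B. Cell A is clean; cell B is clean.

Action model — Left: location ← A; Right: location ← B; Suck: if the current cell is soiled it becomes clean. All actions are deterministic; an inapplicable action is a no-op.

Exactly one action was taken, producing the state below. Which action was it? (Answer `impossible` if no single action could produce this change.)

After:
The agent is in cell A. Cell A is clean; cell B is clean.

try  Left: <A|clean|clean>  ← match
try Right: <B|clean|clean>
try  Suck: <B|clean|clean>

Left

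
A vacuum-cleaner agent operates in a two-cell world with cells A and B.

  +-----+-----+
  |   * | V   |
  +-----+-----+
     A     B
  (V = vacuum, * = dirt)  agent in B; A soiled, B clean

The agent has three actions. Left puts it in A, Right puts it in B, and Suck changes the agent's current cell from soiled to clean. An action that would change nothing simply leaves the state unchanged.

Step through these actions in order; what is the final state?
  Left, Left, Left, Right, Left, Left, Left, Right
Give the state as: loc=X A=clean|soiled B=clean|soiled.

Left (#1): loc=A A=soiled B=clean
Left (#2): loc=A A=soiled B=clean
Left (#3): loc=A A=soiled B=clean
Right (#4): loc=B A=soiled B=clean
Left (#5): loc=A A=soiled B=clean
Left (#6): loc=A A=soiled B=clean
Left (#7): loc=A A=soiled B=clean
Right (#8): loc=B A=soiled B=clean

loc=B A=soiled B=clean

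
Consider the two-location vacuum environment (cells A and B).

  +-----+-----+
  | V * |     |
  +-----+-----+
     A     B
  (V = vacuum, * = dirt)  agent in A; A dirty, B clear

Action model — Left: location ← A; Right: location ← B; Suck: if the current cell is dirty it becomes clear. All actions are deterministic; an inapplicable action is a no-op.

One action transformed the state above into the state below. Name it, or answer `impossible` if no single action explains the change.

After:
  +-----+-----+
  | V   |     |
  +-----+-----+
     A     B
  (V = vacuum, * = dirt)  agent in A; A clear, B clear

try  Left: <A|dirty|clear>
try Right: <B|dirty|clear>
try  Suck: <A|clear|clear>  ← match

Suck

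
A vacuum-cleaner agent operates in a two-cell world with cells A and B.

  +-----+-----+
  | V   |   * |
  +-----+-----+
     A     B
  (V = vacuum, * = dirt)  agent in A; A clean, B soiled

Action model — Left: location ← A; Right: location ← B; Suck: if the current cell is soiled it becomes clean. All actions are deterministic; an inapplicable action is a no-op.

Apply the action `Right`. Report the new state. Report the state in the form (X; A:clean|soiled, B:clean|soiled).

start: (A; A:clean, B:soiled)
Right (#1): (B; A:clean, B:soiled)

(B; A:clean, B:soiled)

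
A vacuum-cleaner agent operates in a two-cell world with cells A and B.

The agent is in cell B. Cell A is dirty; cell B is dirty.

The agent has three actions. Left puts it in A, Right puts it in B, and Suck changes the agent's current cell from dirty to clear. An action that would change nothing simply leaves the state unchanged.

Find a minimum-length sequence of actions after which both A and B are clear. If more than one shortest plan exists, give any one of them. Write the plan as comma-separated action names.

step 1/3 (Suck): loc=B A=dirty B=clear
step 2/3 (Left): loc=A A=dirty B=clear
step 3/3 (Suck): loc=A A=clear B=clear
min 3: Suck B + move + Suck A

Suck, Left, Suck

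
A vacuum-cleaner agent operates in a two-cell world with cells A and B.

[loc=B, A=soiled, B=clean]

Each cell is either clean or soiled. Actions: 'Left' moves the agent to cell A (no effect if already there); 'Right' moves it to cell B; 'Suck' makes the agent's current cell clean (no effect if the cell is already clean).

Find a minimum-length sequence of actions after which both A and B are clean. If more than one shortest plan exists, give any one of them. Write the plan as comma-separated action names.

Left, Suck

1) do Left; now (A; A:soiled, B:clean)
2) do Suck; now (A; A:clean, B:clean)
min 2: go A then Suck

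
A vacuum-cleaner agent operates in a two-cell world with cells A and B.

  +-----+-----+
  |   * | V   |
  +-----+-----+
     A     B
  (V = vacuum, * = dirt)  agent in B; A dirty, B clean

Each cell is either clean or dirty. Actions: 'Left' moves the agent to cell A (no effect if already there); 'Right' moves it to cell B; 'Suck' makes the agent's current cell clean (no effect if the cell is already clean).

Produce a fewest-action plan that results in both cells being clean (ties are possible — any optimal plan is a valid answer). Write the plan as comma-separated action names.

Left, Suck

step 1/2 (Left): in A — A dirty, B clean
step 2/2 (Suck): in A — A clean, B clean
min 2: go A then Suck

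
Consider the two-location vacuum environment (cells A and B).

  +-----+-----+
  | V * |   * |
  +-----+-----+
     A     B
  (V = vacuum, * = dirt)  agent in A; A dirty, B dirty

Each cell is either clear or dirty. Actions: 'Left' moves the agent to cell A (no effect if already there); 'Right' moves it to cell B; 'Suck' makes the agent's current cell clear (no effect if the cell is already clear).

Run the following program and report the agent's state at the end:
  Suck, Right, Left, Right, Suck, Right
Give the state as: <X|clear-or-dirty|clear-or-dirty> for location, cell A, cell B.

<B|clear|clear>

1. Suck → <A|clear|dirty>
2. Right → <B|clear|dirty>
3. Left → <A|clear|dirty>
4. Right → <B|clear|dirty>
5. Suck → <B|clear|clear>
6. Right → <B|clear|clear>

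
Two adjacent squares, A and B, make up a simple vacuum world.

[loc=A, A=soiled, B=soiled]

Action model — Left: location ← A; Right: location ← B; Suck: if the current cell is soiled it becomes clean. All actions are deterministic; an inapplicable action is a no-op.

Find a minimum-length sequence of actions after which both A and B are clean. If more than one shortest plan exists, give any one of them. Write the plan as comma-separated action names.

Suck, Right, Suck

Suck (#1): in A — A clean, B soiled
Right (#2): in B — A clean, B soiled
Suck (#3): in B — A clean, B clean
min 3: Suck A + move + Suck B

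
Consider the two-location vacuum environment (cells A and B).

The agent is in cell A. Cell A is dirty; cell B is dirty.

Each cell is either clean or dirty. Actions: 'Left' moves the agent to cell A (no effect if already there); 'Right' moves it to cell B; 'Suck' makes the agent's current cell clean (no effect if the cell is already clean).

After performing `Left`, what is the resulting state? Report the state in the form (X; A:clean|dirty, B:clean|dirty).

(A; A:dirty, B:dirty)

start: (A; A:dirty, B:dirty)
t=1 Left ⇒ (A; A:dirty, B:dirty)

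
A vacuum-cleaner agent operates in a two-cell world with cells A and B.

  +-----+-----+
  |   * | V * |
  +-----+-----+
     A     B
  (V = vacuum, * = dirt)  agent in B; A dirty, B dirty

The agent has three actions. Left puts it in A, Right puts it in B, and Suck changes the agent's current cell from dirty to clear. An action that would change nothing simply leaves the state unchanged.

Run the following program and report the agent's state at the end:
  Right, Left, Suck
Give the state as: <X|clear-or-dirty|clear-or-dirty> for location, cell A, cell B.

t=1 Right ⇒ <B|dirty|dirty>
t=2 Left ⇒ <A|dirty|dirty>
t=3 Suck ⇒ <A|clear|dirty>

<A|clear|dirty>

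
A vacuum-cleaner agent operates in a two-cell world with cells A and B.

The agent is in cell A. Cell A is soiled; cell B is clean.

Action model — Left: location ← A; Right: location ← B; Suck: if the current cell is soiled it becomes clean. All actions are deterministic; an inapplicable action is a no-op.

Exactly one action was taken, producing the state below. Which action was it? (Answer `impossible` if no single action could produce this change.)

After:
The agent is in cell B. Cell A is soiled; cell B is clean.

try  Left: loc=A A=soiled B=clean
try Right: loc=B A=soiled B=clean  ← match
try  Suck: loc=A A=clean B=clean

Right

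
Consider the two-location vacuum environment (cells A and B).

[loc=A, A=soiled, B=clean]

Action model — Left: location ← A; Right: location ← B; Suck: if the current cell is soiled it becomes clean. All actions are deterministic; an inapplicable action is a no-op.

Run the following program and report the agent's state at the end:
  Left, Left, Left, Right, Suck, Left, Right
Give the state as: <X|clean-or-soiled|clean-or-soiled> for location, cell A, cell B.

<B|soiled|clean>

1) do Left; now <A|soiled|clean>
2) do Left; now <A|soiled|clean>
3) do Left; now <A|soiled|clean>
4) do Right; now <B|soiled|clean>
5) do Suck; now <B|soiled|clean>
6) do Left; now <A|soiled|clean>
7) do Right; now <B|soiled|clean>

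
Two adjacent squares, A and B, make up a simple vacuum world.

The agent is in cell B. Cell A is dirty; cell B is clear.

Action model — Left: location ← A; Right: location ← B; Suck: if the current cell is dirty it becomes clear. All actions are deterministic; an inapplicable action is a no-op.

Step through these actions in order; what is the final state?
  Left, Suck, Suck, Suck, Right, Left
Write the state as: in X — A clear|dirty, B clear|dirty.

1. Left → in A — A dirty, B clear
2. Suck → in A — A clear, B clear
3. Suck → in A — A clear, B clear
4. Suck → in A — A clear, B clear
5. Right → in B — A clear, B clear
6. Left → in A — A clear, B clear

in A — A clear, B clear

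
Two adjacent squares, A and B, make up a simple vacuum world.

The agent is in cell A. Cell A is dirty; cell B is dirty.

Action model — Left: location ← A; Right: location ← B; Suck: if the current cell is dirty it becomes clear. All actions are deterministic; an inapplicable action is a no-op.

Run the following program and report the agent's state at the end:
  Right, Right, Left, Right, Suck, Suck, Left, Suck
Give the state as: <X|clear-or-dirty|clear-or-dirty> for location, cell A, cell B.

<A|clear|clear>

t=1 Right ⇒ <B|dirty|dirty>
t=2 Right ⇒ <B|dirty|dirty>
t=3 Left ⇒ <A|dirty|dirty>
t=4 Right ⇒ <B|dirty|dirty>
t=5 Suck ⇒ <B|dirty|clear>
t=6 Suck ⇒ <B|dirty|clear>
t=7 Left ⇒ <A|dirty|clear>
t=8 Suck ⇒ <A|clear|clear>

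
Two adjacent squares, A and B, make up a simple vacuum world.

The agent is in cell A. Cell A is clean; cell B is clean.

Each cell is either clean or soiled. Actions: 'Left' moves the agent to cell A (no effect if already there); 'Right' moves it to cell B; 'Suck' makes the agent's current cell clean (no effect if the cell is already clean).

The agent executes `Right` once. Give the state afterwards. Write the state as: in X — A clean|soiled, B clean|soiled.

start: in A — A clean, B clean
1. Right → in B — A clean, B clean

in B — A clean, B clean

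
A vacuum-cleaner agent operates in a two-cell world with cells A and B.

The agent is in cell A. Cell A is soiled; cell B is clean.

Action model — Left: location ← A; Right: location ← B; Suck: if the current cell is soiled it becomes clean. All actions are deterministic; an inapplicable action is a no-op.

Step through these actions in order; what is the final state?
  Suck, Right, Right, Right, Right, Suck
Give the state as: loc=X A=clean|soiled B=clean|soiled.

step 1/6 (Suck): loc=A A=clean B=clean
step 2/6 (Right): loc=B A=clean B=clean
step 3/6 (Right): loc=B A=clean B=clean
step 4/6 (Right): loc=B A=clean B=clean
step 5/6 (Right): loc=B A=clean B=clean
step 6/6 (Suck): loc=B A=clean B=clean

loc=B A=clean B=clean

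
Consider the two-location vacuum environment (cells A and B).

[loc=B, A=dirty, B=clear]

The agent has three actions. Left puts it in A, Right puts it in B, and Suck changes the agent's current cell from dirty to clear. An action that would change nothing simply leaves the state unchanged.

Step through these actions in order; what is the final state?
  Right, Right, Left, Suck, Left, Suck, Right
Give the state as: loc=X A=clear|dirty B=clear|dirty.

[1] after Right: loc=B A=dirty B=clear
[2] after Right: loc=B A=dirty B=clear
[3] after Left: loc=A A=dirty B=clear
[4] after Suck: loc=A A=clear B=clear
[5] after Left: loc=A A=clear B=clear
[6] after Suck: loc=A A=clear B=clear
[7] after Right: loc=B A=clear B=clear

loc=B A=clear B=clear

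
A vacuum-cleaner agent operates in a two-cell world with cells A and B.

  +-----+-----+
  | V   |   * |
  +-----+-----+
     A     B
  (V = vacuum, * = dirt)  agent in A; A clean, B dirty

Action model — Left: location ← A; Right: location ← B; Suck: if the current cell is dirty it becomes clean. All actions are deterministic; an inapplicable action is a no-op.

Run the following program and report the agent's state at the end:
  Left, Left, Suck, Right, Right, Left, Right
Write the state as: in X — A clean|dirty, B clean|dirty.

[1] after Left: in A — A clean, B dirty
[2] after Left: in A — A clean, B dirty
[3] after Suck: in A — A clean, B dirty
[4] after Right: in B — A clean, B dirty
[5] after Right: in B — A clean, B dirty
[6] after Left: in A — A clean, B dirty
[7] after Right: in B — A clean, B dirty

in B — A clean, B dirty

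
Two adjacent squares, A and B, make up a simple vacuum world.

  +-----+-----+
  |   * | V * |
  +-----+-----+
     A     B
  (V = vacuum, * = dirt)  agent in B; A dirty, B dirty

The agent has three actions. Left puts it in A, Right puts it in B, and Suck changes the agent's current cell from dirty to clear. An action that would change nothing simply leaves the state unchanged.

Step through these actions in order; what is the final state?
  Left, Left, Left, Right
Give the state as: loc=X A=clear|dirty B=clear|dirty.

t=1 Left ⇒ loc=A A=dirty B=dirty
t=2 Left ⇒ loc=A A=dirty B=dirty
t=3 Left ⇒ loc=A A=dirty B=dirty
t=4 Right ⇒ loc=B A=dirty B=dirty

loc=B A=dirty B=dirty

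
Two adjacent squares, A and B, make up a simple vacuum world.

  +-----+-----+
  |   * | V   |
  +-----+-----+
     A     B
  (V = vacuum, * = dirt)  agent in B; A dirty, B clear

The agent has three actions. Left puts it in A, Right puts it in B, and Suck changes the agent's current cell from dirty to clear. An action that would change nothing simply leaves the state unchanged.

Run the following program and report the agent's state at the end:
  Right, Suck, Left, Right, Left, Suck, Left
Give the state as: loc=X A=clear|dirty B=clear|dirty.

loc=A A=clear B=clear

Right (#1): loc=B A=dirty B=clear
Suck (#2): loc=B A=dirty B=clear
Left (#3): loc=A A=dirty B=clear
Right (#4): loc=B A=dirty B=clear
Left (#5): loc=A A=dirty B=clear
Suck (#6): loc=A A=clear B=clear
Left (#7): loc=A A=clear B=clear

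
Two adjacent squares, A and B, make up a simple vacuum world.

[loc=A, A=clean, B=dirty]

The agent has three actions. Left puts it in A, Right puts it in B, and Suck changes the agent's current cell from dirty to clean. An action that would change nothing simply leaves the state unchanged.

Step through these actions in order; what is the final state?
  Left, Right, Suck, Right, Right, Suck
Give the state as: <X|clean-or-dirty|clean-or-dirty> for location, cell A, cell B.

Left (#1): <A|clean|dirty>
Right (#2): <B|clean|dirty>
Suck (#3): <B|clean|clean>
Right (#4): <B|clean|clean>
Right (#5): <B|clean|clean>
Suck (#6): <B|clean|clean>

<B|clean|clean>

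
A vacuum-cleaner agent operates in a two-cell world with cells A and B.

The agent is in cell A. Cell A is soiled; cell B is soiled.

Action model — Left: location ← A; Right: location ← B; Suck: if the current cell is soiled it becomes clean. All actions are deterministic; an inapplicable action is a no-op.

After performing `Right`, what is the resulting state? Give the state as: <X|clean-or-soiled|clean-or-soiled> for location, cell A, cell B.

<B|soiled|soiled>

start: <A|soiled|soiled>
Right (#1): <B|soiled|soiled>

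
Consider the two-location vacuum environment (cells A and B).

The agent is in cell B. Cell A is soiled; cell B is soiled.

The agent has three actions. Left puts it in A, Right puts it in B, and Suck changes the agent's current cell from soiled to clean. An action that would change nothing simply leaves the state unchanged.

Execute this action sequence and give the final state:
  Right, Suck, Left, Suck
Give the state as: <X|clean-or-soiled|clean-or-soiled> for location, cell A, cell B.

<A|clean|clean>

Right (#1): <B|soiled|soiled>
Suck (#2): <B|soiled|clean>
Left (#3): <A|soiled|clean>
Suck (#4): <A|clean|clean>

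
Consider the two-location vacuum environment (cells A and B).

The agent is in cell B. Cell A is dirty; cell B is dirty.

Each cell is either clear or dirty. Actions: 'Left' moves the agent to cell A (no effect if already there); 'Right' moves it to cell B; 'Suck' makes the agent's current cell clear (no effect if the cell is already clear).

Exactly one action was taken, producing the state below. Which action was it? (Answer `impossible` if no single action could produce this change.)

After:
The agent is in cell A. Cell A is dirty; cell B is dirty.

Left

try  Left: (A; A:dirty, B:dirty)  ← match
try Right: (B; A:dirty, B:dirty)
try  Suck: (B; A:dirty, B:clear)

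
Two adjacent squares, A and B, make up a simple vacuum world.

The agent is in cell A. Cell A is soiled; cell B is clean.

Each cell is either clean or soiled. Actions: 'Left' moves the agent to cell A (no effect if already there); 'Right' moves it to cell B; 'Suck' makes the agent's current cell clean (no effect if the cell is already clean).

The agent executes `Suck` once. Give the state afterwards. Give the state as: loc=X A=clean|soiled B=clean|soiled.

start: loc=A A=soiled B=clean
1) do Suck; now loc=A A=clean B=clean

loc=A A=clean B=clean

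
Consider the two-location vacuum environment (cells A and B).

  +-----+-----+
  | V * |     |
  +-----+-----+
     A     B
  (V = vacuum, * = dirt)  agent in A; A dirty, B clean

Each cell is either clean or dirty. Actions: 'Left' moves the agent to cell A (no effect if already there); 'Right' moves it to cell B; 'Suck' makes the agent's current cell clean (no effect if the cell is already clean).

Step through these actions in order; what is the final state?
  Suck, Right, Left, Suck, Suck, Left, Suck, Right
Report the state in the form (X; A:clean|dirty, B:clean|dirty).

(B; A:clean, B:clean)

1) do Suck; now (A; A:clean, B:clean)
2) do Right; now (B; A:clean, B:clean)
3) do Left; now (A; A:clean, B:clean)
4) do Suck; now (A; A:clean, B:clean)
5) do Suck; now (A; A:clean, B:clean)
6) do Left; now (A; A:clean, B:clean)
7) do Suck; now (A; A:clean, B:clean)
8) do Right; now (B; A:clean, B:clean)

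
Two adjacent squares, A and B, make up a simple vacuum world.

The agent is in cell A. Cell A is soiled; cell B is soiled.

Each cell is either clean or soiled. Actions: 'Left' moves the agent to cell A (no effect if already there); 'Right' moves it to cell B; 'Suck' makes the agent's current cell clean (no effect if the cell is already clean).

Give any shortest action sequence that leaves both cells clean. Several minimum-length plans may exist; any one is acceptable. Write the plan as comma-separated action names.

Suck, Right, Suck

1. Suck → (A; A:clean, B:soiled)
2. Right → (B; A:clean, B:soiled)
3. Suck → (B; A:clean, B:clean)
min 3: Suck A + move + Suck B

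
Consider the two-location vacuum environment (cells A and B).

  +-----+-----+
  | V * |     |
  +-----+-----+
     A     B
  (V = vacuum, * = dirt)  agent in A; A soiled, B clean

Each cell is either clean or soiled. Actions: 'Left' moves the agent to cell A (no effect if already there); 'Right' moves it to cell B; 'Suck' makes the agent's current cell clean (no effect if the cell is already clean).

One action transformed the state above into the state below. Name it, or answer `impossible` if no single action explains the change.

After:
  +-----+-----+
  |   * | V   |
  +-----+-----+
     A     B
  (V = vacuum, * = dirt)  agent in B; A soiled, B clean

try  Left: (A; A:soiled, B:clean)
try Right: (B; A:soiled, B:clean)  ← match
try  Suck: (A; A:clean, B:clean)

Right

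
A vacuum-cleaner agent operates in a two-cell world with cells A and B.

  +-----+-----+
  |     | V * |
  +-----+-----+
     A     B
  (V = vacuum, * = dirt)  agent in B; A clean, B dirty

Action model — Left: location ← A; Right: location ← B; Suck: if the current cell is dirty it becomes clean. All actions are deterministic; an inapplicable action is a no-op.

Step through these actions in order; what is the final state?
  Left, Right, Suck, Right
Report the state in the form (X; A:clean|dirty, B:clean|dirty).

Left (#1): (A; A:clean, B:dirty)
Right (#2): (B; A:clean, B:dirty)
Suck (#3): (B; A:clean, B:clean)
Right (#4): (B; A:clean, B:clean)

(B; A:clean, B:clean)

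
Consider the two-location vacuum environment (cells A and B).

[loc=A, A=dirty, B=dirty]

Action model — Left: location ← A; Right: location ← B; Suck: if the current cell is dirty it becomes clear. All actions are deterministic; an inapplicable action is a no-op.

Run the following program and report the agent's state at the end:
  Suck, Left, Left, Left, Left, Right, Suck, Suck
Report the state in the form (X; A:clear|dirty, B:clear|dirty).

t=1 Suck ⇒ (A; A:clear, B:dirty)
t=2 Left ⇒ (A; A:clear, B:dirty)
t=3 Left ⇒ (A; A:clear, B:dirty)
t=4 Left ⇒ (A; A:clear, B:dirty)
t=5 Left ⇒ (A; A:clear, B:dirty)
t=6 Right ⇒ (B; A:clear, B:dirty)
t=7 Suck ⇒ (B; A:clear, B:clear)
t=8 Suck ⇒ (B; A:clear, B:clear)

(B; A:clear, B:clear)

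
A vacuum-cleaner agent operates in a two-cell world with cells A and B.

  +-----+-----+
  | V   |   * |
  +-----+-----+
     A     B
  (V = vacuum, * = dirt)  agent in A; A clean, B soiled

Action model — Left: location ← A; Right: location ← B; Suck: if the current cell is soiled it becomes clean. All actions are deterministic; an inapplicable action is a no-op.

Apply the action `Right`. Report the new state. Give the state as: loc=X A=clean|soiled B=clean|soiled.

start: loc=A A=clean B=soiled
[1] after Right: loc=B A=clean B=soiled

loc=B A=clean B=soiled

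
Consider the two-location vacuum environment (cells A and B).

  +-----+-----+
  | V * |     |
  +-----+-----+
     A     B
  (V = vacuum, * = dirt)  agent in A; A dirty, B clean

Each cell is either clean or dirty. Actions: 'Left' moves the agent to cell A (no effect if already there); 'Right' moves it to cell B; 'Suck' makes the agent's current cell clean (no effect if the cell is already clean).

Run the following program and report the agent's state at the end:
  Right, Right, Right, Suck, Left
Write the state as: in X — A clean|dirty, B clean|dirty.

in A — A dirty, B clean

[1] after Right: in B — A dirty, B clean
[2] after Right: in B — A dirty, B clean
[3] after Right: in B — A dirty, B clean
[4] after Suck: in B — A dirty, B clean
[5] after Left: in A — A dirty, B clean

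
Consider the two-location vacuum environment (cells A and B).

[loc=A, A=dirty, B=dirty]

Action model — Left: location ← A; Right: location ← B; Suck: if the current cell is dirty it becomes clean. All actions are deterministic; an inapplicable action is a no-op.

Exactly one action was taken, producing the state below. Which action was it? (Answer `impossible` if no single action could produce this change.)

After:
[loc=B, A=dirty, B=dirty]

try  Left: <A|dirty|dirty>
try Right: <B|dirty|dirty>  ← match
try  Suck: <A|clean|dirty>

Right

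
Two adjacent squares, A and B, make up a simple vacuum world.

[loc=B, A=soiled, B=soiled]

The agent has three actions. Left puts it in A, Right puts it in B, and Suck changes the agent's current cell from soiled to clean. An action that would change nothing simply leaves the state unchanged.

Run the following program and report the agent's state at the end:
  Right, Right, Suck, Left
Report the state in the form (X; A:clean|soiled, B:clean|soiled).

(A; A:soiled, B:clean)

1. Right → (B; A:soiled, B:soiled)
2. Right → (B; A:soiled, B:soiled)
3. Suck → (B; A:soiled, B:clean)
4. Left → (A; A:soiled, B:clean)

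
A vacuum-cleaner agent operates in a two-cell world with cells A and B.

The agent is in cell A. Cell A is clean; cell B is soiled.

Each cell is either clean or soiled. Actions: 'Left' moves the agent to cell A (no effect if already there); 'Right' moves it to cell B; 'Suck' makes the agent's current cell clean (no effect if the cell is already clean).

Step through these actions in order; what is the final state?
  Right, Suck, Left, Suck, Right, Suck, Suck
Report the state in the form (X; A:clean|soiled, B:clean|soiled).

1. Right → (B; A:clean, B:soiled)
2. Suck → (B; A:clean, B:clean)
3. Left → (A; A:clean, B:clean)
4. Suck → (A; A:clean, B:clean)
5. Right → (B; A:clean, B:clean)
6. Suck → (B; A:clean, B:clean)
7. Suck → (B; A:clean, B:clean)

(B; A:clean, B:clean)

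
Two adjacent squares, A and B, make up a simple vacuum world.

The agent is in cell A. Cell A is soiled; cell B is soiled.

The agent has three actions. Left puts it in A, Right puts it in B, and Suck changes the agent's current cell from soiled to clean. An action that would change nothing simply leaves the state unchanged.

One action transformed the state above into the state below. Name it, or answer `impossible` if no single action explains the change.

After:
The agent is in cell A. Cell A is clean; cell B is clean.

try  Left: <A|soiled|soiled>
try Right: <B|soiled|soiled>
try  Suck: <A|clean|soiled>
no single action produces the after-state

impossible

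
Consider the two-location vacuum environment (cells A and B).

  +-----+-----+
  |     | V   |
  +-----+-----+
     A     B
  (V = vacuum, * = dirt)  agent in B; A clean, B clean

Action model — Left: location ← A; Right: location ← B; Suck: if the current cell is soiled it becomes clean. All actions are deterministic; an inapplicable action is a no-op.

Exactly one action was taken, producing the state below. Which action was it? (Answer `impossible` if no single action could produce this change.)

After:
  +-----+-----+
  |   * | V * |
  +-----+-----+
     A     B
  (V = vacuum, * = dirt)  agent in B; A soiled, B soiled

try  Left: <A|clean|clean>
try Right: <B|clean|clean>
try  Suck: <B|clean|clean>
no single action produces the after-state

impossible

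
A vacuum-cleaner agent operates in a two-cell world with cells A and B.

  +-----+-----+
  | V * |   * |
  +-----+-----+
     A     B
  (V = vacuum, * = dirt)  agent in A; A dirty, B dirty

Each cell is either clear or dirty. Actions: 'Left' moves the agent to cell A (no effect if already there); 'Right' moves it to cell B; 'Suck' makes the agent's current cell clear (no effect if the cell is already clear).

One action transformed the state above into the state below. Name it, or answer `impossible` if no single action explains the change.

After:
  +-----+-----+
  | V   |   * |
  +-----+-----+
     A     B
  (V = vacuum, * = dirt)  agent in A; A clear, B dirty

Suck

try  Left: (A; A:dirty, B:dirty)
try Right: (B; A:dirty, B:dirty)
try  Suck: (A; A:clear, B:dirty)  ← match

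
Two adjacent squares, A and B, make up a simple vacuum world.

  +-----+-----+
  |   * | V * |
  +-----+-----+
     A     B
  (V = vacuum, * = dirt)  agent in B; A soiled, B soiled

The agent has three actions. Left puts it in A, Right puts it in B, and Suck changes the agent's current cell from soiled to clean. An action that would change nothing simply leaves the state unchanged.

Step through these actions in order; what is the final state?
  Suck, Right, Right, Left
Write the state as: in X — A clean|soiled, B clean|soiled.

[1] after Suck: in B — A soiled, B clean
[2] after Right: in B — A soiled, B clean
[3] after Right: in B — A soiled, B clean
[4] after Left: in A — A soiled, B clean

in A — A soiled, B clean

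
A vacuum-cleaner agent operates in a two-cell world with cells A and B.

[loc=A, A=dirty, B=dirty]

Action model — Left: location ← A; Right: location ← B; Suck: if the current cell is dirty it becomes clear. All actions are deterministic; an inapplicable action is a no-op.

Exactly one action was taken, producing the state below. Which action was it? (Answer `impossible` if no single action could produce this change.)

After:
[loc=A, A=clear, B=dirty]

try  Left: in A — A dirty, B dirty
try Right: in B — A dirty, B dirty
try  Suck: in A — A clear, B dirty  ← match

Suck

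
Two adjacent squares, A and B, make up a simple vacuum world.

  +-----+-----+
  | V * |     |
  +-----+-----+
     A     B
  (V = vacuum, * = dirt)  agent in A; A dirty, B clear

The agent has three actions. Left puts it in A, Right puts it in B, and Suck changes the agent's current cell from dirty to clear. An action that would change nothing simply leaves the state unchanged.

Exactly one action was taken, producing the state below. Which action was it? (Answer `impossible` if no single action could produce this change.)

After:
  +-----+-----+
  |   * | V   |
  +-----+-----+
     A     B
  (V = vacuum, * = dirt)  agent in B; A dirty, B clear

try  Left: loc=A A=dirty B=clear
try Right: loc=B A=dirty B=clear  ← match
try  Suck: loc=A A=clear B=clear

Right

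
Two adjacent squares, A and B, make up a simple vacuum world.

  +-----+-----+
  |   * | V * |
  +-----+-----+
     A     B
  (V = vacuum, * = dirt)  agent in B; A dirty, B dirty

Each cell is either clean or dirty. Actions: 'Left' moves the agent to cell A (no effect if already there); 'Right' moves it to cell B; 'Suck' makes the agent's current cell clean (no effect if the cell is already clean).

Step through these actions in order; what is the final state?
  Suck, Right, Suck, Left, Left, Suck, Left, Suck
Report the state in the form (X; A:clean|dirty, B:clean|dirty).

(A; A:clean, B:clean)

Suck (#1): (B; A:dirty, B:clean)
Right (#2): (B; A:dirty, B:clean)
Suck (#3): (B; A:dirty, B:clean)
Left (#4): (A; A:dirty, B:clean)
Left (#5): (A; A:dirty, B:clean)
Suck (#6): (A; A:clean, B:clean)
Left (#7): (A; A:clean, B:clean)
Suck (#8): (A; A:clean, B:clean)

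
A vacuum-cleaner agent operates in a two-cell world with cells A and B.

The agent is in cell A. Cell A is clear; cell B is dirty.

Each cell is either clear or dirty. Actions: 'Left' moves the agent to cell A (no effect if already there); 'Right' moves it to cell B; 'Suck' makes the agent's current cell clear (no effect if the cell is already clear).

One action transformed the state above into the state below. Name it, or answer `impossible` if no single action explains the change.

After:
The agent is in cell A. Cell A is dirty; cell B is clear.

try  Left: in A — A clear, B dirty
try Right: in B — A clear, B dirty
try  Suck: in A — A clear, B dirty
no single action produces the after-state

impossible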